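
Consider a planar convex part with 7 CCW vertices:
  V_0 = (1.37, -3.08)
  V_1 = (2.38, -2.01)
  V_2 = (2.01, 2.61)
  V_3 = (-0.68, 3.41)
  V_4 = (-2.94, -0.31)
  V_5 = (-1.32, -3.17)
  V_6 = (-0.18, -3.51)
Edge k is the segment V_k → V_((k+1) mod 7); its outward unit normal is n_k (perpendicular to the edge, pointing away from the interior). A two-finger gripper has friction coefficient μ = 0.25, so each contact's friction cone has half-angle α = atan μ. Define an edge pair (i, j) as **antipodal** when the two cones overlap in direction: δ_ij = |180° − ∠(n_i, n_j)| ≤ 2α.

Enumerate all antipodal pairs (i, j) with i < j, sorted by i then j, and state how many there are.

count = 3; pairs: (0,3), (1,4), (2,5)

α = atan 0.25 = 14.04°;  2α = 28.07°
n_0 = (+0.7272, -0.6864)
n_1 = (+0.9968, +0.0798)
n_2 = (+0.2851, +0.9585)
n_3 = (-0.8546, +0.5192)
n_4 = (-0.8701, -0.4929)
n_5 = (-0.2858, -0.9583)
n_6 = (+0.2673, -0.9636)
  (0,1): δ = 132.07°  ·
  (0,2): δ = 63.21°  ·
  (0,3): δ = 12.07°  ✓
  (0,4): δ = 72.88°  ·
  (0,5): δ = 116.74°  ·
  (0,6): δ = 148.85°  ·
  (1,2): δ = 111.14°  ·
  (1,3): δ = 35.86°  ·
  (1,4): δ = 24.95°  ✓
  (1,5): δ = 68.81°  ·
  (1,6): δ = 100.93°  ·
  (2,3): δ = 104.72°  ·
  (2,4): δ = 43.91°  ·
  (2,5): δ = 0.04°  ✓
  (2,6): δ = 32.07°  ·
  (3,4): δ = 119.19°  ·
  (3,5): δ = 75.33°  ·
  (3,6): δ = 43.22°  ·
  (4,5): δ = 136.14°  ·
  (4,6): δ = 104.02°  ·
  (5,6): δ = 147.89°  ·
antipodal pairs: 3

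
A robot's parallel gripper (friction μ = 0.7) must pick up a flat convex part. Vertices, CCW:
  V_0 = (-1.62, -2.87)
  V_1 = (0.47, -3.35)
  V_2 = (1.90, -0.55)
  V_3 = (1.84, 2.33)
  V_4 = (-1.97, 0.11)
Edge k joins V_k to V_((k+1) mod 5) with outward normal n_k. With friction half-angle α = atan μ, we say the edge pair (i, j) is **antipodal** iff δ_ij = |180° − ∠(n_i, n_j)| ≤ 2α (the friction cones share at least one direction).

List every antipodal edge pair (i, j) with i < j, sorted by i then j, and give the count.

count = 5; pairs: (0,3), (1,3), (1,4), (2,3), (2,4)

α = atan 0.7 = 34.99°;  2α = 69.98°
n_0 = (-0.2238, -0.9746)
n_1 = (+0.8906, -0.4548)
n_2 = (+0.9998, +0.0208)
n_3 = (-0.5034, +0.8640)
n_4 = (-0.9932, -0.1166)
  (0,1): δ = 104.12°  ·
  (0,2): δ = 75.87°  ·
  (0,3): δ = 43.16°  ✓
  (0,4): δ = 109.63°  ·
  (1,2): δ = 151.75°  ·
  (1,3): δ = 32.72°  ✓
  (1,4): δ = 33.75°  ✓
  (2,3): δ = 60.97°  ✓
  (2,4): δ = 5.51°  ✓
  (3,4): δ = 113.53°  ·
antipodal pairs: 5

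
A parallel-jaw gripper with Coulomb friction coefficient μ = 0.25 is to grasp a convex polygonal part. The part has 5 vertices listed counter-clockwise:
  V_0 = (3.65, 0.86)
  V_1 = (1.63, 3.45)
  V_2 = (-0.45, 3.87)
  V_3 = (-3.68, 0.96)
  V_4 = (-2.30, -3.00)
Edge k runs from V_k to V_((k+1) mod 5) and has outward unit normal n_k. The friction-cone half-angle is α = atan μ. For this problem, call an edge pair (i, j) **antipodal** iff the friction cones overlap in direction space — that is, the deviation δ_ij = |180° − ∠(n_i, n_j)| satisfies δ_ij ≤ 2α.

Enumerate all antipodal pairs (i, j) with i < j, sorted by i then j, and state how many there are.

count = 2; pairs: (0,3), (2,4)

α = atan 0.25 = 14.04°;  2α = 28.07°
n_0 = (+0.7885, +0.6150)
n_1 = (+0.1979, +0.9802)
n_2 = (-0.6693, +0.7430)
n_3 = (-0.9443, -0.3291)
n_4 = (+0.5442, -0.8389)
  (0,1): δ = 139.37°  ·
  (0,2): δ = 85.93°  ·
  (0,3): δ = 18.74°  ✓
  (0,4): δ = 85.02°  ·
  (1,2): δ = 126.57°  ·
  (1,3): δ = 59.37°  ·
  (1,4): δ = 44.39°  ·
  (2,3): δ = 112.80°  ·
  (2,4): δ = 9.04°  ✓
  (3,4): δ = 76.24°  ·
antipodal pairs: 2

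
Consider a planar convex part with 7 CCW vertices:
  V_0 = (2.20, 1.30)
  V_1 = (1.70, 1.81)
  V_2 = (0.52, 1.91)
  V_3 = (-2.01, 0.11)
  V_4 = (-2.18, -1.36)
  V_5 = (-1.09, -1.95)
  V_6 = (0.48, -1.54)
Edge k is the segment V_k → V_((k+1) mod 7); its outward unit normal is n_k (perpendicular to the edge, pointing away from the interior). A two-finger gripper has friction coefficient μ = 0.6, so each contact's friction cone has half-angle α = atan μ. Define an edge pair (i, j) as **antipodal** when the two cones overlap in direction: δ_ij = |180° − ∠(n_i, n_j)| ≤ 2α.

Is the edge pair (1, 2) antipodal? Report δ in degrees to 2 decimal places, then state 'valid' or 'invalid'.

α = atan 0.6 = 30.96°;  2α = 61.93°
edge 1: e_1 = (-1.18, +0.10);  n_1 = (+0.0844, +0.9964)
edge 2: e_2 = (-2.53, -1.80);  n_2 = (-0.5797, +0.8148)
∠(n_1, n_2) = 40.27°
δ = |180° − 40.27°| = 139.73°
139.73° > 2α = 61.93°  →  invalid

δ = 139.73°, invalid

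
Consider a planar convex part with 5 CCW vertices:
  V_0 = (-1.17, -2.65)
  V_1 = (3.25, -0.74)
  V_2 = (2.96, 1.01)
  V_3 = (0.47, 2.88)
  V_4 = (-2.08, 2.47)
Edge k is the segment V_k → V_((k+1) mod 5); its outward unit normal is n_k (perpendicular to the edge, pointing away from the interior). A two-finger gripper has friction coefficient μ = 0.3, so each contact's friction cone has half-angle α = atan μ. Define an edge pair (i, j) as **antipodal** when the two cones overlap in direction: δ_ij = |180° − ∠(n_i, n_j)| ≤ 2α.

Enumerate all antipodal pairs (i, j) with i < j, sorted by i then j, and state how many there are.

α = atan 0.3 = 16.70°;  2α = 33.40°
n_0 = (+0.3967, -0.9180)
n_1 = (+0.9865, +0.1635)
n_2 = (+0.6005, +0.7996)
n_3 = (-0.1587, +0.9873)
n_4 = (-0.9846, -0.1750)
  (0,1): δ = 103.96°  ·
  (0,2): δ = 60.28°  ·
  (0,3): δ = 14.24°  ✓
  (0,4): δ = 76.71°  ·
  (1,2): δ = 136.32°  ·
  (1,3): δ = 90.28°  ·
  (1,4): δ = 0.67°  ✓
  (2,3): δ = 133.96°  ·
  (2,4): δ = 43.02°  ·
  (3,4): δ = 89.06°  ·
antipodal pairs: 2

count = 2; pairs: (0,3), (1,4)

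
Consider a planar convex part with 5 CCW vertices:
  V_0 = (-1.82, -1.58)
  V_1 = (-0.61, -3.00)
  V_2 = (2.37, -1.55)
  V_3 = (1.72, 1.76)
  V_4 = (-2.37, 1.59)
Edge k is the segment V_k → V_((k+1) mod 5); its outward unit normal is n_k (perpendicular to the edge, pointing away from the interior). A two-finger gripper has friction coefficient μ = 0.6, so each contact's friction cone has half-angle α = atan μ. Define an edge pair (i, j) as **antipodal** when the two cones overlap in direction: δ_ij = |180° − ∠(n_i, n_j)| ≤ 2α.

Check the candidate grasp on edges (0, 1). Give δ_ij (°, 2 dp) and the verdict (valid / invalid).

α = atan 0.6 = 30.96°;  2α = 61.93°
edge 0: e_0 = (+1.21, -1.42);  n_0 = (-0.7611, -0.6486)
edge 1: e_1 = (+2.98, +1.45);  n_1 = (+0.4375, -0.8992)
∠(n_0, n_1) = 75.51°
δ = |180° − 75.51°| = 104.49°
104.49° > 2α = 61.93°  →  invalid

δ = 104.49°, invalid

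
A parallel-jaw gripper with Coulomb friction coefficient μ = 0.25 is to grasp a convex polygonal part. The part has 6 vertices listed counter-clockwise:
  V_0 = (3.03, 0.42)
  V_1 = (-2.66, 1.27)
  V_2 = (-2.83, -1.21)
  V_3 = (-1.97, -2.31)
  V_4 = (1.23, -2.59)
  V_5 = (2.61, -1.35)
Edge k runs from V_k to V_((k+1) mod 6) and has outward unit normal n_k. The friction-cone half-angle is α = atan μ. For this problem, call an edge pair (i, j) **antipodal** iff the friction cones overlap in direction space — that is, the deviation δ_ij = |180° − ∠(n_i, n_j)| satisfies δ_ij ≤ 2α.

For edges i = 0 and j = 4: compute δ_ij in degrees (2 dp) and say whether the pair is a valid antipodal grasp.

α = atan 0.25 = 14.04°;  2α = 28.07°
edge 0: e_0 = (-5.69, +0.85);  n_0 = (+0.1477, +0.9890)
edge 4: e_4 = (+1.38, +1.24);  n_4 = (+0.6684, -0.7438)
∠(n_0, n_4) = 129.56°
δ = |180° − 129.56°| = 50.44°
50.44° > 2α = 28.07°  →  invalid

δ = 50.44°, invalid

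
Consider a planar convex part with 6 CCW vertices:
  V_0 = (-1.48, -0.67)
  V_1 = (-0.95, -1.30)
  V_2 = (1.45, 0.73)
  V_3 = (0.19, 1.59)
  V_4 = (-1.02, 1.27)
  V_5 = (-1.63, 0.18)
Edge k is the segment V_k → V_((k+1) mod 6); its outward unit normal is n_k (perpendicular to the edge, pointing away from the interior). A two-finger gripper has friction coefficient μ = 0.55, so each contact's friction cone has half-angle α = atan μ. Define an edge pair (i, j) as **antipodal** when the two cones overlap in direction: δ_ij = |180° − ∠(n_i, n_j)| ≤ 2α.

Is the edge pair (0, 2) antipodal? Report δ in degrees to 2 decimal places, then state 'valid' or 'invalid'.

α = atan 0.55 = 28.81°;  2α = 57.62°
edge 0: e_0 = (+0.53, -0.63);  n_0 = (-0.7652, -0.6438)
edge 2: e_2 = (-1.26, +0.86);  n_2 = (+0.5637, +0.8259)
∠(n_0, n_2) = 164.39°
δ = |180° − 164.39°| = 15.61°
15.61° ≤ 2α = 57.62°  →  valid

δ = 15.61°, valid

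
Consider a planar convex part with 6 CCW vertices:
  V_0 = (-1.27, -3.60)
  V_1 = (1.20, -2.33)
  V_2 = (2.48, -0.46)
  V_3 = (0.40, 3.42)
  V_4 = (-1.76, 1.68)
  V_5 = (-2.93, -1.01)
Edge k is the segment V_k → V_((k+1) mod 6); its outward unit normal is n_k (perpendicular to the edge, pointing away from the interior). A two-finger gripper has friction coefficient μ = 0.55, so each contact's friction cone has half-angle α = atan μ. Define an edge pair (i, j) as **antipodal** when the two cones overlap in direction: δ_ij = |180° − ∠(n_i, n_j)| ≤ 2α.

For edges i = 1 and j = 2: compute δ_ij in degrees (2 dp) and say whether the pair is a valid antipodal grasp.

α = atan 0.55 = 28.81°;  2α = 57.62°
edge 1: e_1 = (+1.28, +1.87);  n_1 = (+0.8252, -0.5648)
edge 2: e_2 = (-2.08, +3.88);  n_2 = (+0.8813, +0.4725)
∠(n_1, n_2) = 62.59°
δ = |180° − 62.59°| = 117.41°
117.41° > 2α = 57.62°  →  invalid

δ = 117.41°, invalid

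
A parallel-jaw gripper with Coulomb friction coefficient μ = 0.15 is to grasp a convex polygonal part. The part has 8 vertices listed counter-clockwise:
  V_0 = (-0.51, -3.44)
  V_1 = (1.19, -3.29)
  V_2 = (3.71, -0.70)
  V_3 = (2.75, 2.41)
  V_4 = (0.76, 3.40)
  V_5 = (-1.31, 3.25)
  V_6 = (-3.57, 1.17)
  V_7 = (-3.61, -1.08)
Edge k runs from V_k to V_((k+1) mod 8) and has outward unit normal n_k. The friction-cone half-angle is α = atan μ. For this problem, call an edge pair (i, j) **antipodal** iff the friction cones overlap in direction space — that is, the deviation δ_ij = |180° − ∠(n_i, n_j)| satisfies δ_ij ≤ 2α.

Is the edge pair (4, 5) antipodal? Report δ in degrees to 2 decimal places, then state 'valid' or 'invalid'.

δ = 141.52°, invalid

α = atan 0.15 = 8.53°;  2α = 17.06°
edge 4: e_4 = (-2.07, -0.15);  n_4 = (-0.0723, +0.9974)
edge 5: e_5 = (-2.26, -2.08);  n_5 = (-0.6772, +0.7358)
∠(n_4, n_5) = 38.48°
δ = |180° − 38.48°| = 141.52°
141.52° > 2α = 17.06°  →  invalid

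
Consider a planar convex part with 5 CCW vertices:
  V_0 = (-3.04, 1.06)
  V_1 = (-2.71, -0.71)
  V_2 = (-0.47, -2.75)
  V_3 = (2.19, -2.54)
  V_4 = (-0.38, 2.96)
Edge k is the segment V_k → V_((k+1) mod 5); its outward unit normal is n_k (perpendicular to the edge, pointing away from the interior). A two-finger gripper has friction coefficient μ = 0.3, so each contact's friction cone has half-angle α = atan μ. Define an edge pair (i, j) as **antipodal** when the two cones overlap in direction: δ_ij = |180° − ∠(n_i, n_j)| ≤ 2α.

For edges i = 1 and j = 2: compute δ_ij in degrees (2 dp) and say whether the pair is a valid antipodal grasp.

δ = 133.16°, invalid

α = atan 0.3 = 16.70°;  2α = 33.40°
edge 1: e_1 = (+2.24, -2.04);  n_1 = (-0.6733, -0.7393)
edge 2: e_2 = (+2.66, +0.21);  n_2 = (+0.0787, -0.9969)
∠(n_1, n_2) = 46.84°
δ = |180° − 46.84°| = 133.16°
133.16° > 2α = 33.40°  →  invalid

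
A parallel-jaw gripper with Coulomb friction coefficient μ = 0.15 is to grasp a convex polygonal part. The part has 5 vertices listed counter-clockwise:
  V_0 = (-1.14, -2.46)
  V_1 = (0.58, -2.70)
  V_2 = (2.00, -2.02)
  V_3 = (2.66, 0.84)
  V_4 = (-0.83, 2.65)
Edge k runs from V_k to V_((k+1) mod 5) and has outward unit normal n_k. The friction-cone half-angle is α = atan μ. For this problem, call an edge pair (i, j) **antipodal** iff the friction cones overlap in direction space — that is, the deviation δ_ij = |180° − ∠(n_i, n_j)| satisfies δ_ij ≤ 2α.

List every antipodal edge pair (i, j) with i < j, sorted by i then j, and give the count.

count = 1; pairs: (2,4)

α = atan 0.15 = 8.53°;  2α = 17.06°
n_0 = (-0.1382, -0.9904)
n_1 = (+0.4319, -0.9019)
n_2 = (+0.9744, -0.2249)
n_3 = (+0.4604, +0.8877)
n_4 = (-0.9982, +0.0606)
  (0,1): δ = 146.47°  ·
  (0,2): δ = 95.05°  ·
  (0,3): δ = 19.47°  ·
  (0,4): δ = 94.47°  ·
  (1,2): δ = 128.58°  ·
  (1,3): δ = 53.00°  ·
  (1,4): δ = 60.94°  ·
  (2,3): δ = 104.42°  ·
  (2,4): δ = 9.52°  ✓
  (3,4): δ = 66.06°  ·
antipodal pairs: 1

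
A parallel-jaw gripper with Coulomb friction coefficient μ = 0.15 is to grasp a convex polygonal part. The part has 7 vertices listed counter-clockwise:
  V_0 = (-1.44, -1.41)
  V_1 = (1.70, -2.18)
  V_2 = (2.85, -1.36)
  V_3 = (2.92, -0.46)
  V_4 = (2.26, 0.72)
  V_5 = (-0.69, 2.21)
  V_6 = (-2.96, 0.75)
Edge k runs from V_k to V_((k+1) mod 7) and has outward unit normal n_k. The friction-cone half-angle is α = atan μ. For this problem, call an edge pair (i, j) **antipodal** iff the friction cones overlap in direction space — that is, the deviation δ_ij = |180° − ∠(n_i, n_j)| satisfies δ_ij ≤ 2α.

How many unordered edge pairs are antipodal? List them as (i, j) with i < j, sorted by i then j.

α = atan 0.15 = 8.53°;  2α = 17.06°
n_0 = (-0.2382, -0.9712)
n_1 = (+0.5806, -0.8142)
n_2 = (+0.9970, -0.0775)
n_3 = (+0.8728, +0.4882)
n_4 = (+0.4508, +0.8926)
n_5 = (-0.5409, +0.8411)
n_6 = (-0.8178, -0.5755)
  (0,1): δ = 130.73°  ·
  (0,2): δ = 80.67°  ·
  (0,3): δ = 47.00°  ·
  (0,4): δ = 13.02°  ✓
  (0,5): δ = 46.53°  ·
  (0,6): δ = 138.91°  ·
  (1,2): δ = 129.94°  ·
  (1,3): δ = 96.27°  ·
  (1,4): δ = 62.29°  ·
  (1,5): δ = 2.74°  ✓
  (1,6): δ = 89.64°  ·
  (2,3): δ = 146.33°  ·
  (2,4): δ = 112.35°  ·
  (2,5): δ = 52.80°  ·
  (2,6): δ = 39.58°  ·
  (3,4): δ = 146.02°  ·
  (3,5): δ = 86.47°  ·
  (3,6): δ = 5.91°  ✓
  (4,5): δ = 120.45°  ·
  (4,6): δ = 28.07°  ·
  (5,6): δ = 87.61°  ·
antipodal pairs: 3

count = 3; pairs: (0,4), (1,5), (3,6)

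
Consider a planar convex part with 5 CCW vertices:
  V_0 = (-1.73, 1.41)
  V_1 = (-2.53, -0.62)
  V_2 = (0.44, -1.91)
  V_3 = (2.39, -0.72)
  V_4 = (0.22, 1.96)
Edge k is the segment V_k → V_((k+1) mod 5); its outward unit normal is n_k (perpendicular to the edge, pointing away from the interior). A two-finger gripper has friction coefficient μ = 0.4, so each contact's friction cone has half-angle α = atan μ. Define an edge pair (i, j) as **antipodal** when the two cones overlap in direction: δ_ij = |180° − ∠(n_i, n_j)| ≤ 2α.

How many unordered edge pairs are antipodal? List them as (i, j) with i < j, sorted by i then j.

count = 4; pairs: (0,2), (1,3), (1,4), (2,4)

α = atan 0.4 = 21.80°;  2α = 43.60°
n_0 = (-0.9304, +0.3666)
n_1 = (-0.3984, -0.9172)
n_2 = (+0.5209, -0.8536)
n_3 = (+0.7772, +0.6293)
n_4 = (-0.2715, +0.9624)
  (0,1): δ = 91.97°  ·
  (0,2): δ = 37.10°  ✓
  (0,3): δ = 60.51°  ·
  (0,4): δ = 127.26°  ·
  (1,2): δ = 125.13°  ·
  (1,3): δ = 27.53°  ✓
  (1,4): δ = 39.23°  ✓
  (2,3): δ = 82.40°  ·
  (2,4): δ = 15.64°  ✓
  (3,4): δ = 113.25°  ·
antipodal pairs: 4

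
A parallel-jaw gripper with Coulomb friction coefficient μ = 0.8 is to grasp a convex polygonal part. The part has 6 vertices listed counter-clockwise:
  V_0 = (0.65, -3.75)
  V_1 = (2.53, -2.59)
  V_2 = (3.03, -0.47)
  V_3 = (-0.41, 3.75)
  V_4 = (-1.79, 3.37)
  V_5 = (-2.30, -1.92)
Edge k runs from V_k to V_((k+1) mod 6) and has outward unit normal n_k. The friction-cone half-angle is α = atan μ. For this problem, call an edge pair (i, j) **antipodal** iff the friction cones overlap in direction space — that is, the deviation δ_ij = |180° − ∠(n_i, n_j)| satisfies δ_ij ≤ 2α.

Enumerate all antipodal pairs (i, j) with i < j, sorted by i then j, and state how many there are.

α = atan 0.8 = 38.66°;  2α = 77.32°
n_0 = (+0.5251, -0.8510)
n_1 = (+0.9733, -0.2296)
n_2 = (+0.7751, +0.6318)
n_3 = (-0.2655, +0.9641)
n_4 = (-0.9954, +0.0960)
n_5 = (-0.5271, -0.8498)
  (0,1): δ = 134.95°  ·
  (0,2): δ = 82.49°  ·
  (0,3): δ = 16.28°  ✓
  (0,4): δ = 52.82°  ✓
  (0,5): δ = 116.51°  ·
  (1,2): δ = 127.54°  ·
  (1,3): δ = 61.33°  ✓
  (1,4): δ = 7.76°  ✓
  (1,5): δ = 71.46°  ✓
  (2,3): δ = 113.79°  ·
  (2,4): δ = 44.69°  ✓
  (2,5): δ = 19.00°  ✓
  (3,4): δ = 110.90°  ·
  (3,5): δ = 47.21°  ✓
  (4,5): δ = 116.31°  ·
antipodal pairs: 8

count = 8; pairs: (0,3), (0,4), (1,3), (1,4), (1,5), (2,4), (2,5), (3,5)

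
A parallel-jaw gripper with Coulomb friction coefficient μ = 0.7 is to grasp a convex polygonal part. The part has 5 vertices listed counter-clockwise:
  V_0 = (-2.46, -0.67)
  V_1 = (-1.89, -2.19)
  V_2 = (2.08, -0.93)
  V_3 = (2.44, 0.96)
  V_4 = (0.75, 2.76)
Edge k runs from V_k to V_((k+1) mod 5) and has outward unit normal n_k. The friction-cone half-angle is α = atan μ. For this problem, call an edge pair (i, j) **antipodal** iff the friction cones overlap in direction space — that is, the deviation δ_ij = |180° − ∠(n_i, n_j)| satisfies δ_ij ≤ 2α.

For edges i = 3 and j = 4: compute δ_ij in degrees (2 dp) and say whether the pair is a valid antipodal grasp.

δ = 86.30°, invalid

α = atan 0.7 = 34.99°;  2α = 69.98°
edge 3: e_3 = (-1.69, +1.80);  n_3 = (+0.7290, +0.6845)
edge 4: e_4 = (-3.21, -3.43);  n_4 = (-0.7301, +0.6833)
∠(n_3, n_4) = 93.70°
δ = |180° − 93.70°| = 86.30°
86.30° > 2α = 69.98°  →  invalid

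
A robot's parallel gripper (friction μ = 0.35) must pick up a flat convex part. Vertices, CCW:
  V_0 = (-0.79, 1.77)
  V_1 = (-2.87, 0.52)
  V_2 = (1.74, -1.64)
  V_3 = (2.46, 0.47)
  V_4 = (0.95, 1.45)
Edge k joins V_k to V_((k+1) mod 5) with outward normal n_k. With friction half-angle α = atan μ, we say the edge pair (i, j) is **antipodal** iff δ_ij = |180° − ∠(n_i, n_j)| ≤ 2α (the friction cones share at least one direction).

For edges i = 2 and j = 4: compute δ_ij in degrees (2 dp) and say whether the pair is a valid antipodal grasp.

α = atan 0.35 = 19.29°;  2α = 38.58°
edge 2: e_2 = (+0.72, +2.11);  n_2 = (+0.9464, -0.3229)
edge 4: e_4 = (-1.74, +0.32);  n_4 = (+0.1809, +0.9835)
∠(n_2, n_4) = 98.42°
δ = |180° − 98.42°| = 81.58°
81.58° > 2α = 38.58°  →  invalid

δ = 81.58°, invalid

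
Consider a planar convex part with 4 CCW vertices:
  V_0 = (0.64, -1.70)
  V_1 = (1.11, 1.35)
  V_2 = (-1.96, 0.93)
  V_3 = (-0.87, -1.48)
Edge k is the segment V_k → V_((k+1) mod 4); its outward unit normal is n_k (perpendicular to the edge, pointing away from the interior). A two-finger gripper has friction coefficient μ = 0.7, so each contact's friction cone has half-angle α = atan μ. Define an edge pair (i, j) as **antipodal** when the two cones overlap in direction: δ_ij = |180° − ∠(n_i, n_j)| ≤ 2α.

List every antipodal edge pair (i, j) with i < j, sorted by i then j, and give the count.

count = 2; pairs: (0,2), (1,3)

α = atan 0.7 = 34.99°;  2α = 69.98°
n_0 = (+0.9883, -0.1523)
n_1 = (-0.1355, +0.9908)
n_2 = (-0.9111, -0.4121)
n_3 = (-0.1442, -0.9896)
  (0,1): δ = 73.45°  ·
  (0,2): δ = 33.10°  ✓
  (0,3): δ = 90.47°  ·
  (1,2): δ = 73.45°  ·
  (1,3): δ = 16.08°  ✓
  (2,3): δ = 122.63°  ·
antipodal pairs: 2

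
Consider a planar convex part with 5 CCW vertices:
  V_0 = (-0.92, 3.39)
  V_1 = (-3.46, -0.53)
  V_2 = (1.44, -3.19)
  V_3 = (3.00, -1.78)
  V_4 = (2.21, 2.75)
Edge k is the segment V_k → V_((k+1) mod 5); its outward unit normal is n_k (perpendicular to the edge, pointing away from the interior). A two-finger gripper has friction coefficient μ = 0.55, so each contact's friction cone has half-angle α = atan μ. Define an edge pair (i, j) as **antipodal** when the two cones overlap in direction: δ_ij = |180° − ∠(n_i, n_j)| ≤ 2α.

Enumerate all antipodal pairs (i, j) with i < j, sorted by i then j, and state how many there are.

α = atan 0.55 = 28.81°;  2α = 57.62°
n_0 = (-0.8392, +0.5438)
n_1 = (-0.4771, -0.8789)
n_2 = (+0.6705, -0.7419)
n_3 = (+0.9851, +0.1718)
n_4 = (+0.2003, +0.9797)
  (0,1): δ = 85.55°  ·
  (0,2): δ = 14.95°  ✓
  (0,3): δ = 42.83°  ✓
  (0,4): δ = 111.39°  ·
  (1,2): δ = 109.40°  ·
  (1,3): δ = 51.61°  ✓
  (1,4): δ = 16.94°  ✓
  (2,3): δ = 122.22°  ·
  (2,4): δ = 53.66°  ✓
  (3,4): δ = 111.45°  ·
antipodal pairs: 5

count = 5; pairs: (0,2), (0,3), (1,3), (1,4), (2,4)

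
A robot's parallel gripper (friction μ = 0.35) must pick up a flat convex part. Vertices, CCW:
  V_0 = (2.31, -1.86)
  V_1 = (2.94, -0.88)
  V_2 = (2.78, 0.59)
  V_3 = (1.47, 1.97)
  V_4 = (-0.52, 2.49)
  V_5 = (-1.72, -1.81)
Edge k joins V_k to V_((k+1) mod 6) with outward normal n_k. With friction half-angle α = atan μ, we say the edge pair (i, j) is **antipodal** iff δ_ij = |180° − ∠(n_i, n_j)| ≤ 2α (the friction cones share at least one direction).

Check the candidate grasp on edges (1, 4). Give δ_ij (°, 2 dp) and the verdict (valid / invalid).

δ = 21.80°, valid

α = atan 0.35 = 19.29°;  2α = 38.58°
edge 1: e_1 = (-0.16, +1.47);  n_1 = (+0.9941, +0.1082)
edge 4: e_4 = (-1.20, -4.30);  n_4 = (-0.9632, +0.2688)
∠(n_1, n_4) = 158.20°
δ = |180° − 158.20°| = 21.80°
21.80° ≤ 2α = 38.58°  →  valid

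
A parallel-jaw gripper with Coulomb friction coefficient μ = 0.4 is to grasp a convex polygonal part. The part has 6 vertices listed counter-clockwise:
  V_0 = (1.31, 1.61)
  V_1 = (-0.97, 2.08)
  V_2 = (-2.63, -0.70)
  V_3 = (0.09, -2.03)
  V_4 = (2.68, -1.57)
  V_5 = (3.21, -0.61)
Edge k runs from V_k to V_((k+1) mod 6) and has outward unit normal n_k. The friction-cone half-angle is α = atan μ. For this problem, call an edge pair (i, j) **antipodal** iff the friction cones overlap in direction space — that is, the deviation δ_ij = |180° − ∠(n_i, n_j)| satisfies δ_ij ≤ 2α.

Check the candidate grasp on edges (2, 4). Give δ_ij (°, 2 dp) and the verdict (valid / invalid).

α = atan 0.4 = 21.80°;  2α = 43.60°
edge 2: e_2 = (+2.72, -1.33);  n_2 = (-0.4393, -0.8984)
edge 4: e_4 = (+0.53, +0.96);  n_4 = (+0.8754, -0.4833)
∠(n_2, n_4) = 87.15°
δ = |180° − 87.15°| = 92.85°
92.85° > 2α = 43.60°  →  invalid

δ = 92.85°, invalid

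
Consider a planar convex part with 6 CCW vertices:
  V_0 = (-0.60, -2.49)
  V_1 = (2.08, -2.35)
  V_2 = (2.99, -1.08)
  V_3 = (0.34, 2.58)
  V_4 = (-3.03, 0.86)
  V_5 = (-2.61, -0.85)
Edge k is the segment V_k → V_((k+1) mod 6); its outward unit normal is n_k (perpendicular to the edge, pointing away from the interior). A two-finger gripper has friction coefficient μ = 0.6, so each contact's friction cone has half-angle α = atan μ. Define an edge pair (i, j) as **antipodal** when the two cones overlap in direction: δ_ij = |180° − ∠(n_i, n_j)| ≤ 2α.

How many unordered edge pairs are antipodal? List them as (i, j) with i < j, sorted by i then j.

α = atan 0.6 = 30.96°;  2α = 61.93°
n_0 = (+0.0522, -0.9986)
n_1 = (+0.8129, -0.5824)
n_2 = (+0.8100, +0.5865)
n_3 = (-0.4546, +0.8907)
n_4 = (-0.9711, -0.2385)
n_5 = (-0.6322, -0.7748)
  (0,1): δ = 128.61°  ·
  (0,2): δ = 57.08°  ✓
  (0,3): δ = 24.05°  ✓
  (0,4): δ = 100.81°  ·
  (0,5): δ = 137.80°  ·
  (1,2): δ = 108.47°  ·
  (1,3): δ = 27.34°  ✓
  (1,4): δ = 49.42°  ✓
  (1,5): δ = 86.41°  ·
  (2,3): δ = 98.87°  ·
  (2,4): δ = 22.11°  ✓
  (2,5): δ = 14.88°  ✓
  (3,4): δ = 103.24°  ·
  (3,5): δ = 66.25°  ·
  (4,5): δ = 143.01°  ·
antipodal pairs: 6

count = 6; pairs: (0,2), (0,3), (1,3), (1,4), (2,4), (2,5)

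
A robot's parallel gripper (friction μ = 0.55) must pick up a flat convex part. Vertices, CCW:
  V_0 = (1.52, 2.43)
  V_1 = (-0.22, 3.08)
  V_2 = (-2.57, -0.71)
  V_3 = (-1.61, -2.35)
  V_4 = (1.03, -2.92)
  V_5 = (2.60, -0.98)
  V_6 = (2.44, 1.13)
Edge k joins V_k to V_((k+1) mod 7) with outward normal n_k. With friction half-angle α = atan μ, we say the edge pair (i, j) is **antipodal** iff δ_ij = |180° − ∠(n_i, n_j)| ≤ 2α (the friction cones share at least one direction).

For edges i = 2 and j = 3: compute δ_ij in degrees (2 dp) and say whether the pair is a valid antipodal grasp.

δ = 132.53°, invalid

α = atan 0.55 = 28.81°;  2α = 57.62°
edge 2: e_2 = (+0.96, -1.64);  n_2 = (-0.8630, -0.5052)
edge 3: e_3 = (+2.64, -0.57);  n_3 = (-0.2110, -0.9775)
∠(n_2, n_3) = 47.47°
δ = |180° − 47.47°| = 132.53°
132.53° > 2α = 57.62°  →  invalid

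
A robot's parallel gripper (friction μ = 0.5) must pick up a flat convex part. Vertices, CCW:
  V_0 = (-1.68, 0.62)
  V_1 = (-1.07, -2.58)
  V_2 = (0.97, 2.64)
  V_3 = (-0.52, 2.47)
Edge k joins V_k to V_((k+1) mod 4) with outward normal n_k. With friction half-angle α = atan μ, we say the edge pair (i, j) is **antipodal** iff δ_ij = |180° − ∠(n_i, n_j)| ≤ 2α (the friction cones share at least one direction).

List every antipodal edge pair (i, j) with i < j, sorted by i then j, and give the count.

count = 2; pairs: (0,1), (1,3)

α = atan 0.5 = 26.57°;  2α = 53.13°
n_0 = (-0.9823, -0.1873)
n_1 = (+0.9314, -0.3640)
n_2 = (-0.1134, +0.9936)
n_3 = (-0.8472, +0.5312)
  (0,1): δ = 32.14°  ✓
  (0,2): δ = 85.72°  ·
  (0,3): δ = 137.12°  ·
  (1,2): δ = 62.15°  ·
  (1,3): δ = 10.74°  ✓
  (2,3): δ = 128.60°  ·
antipodal pairs: 2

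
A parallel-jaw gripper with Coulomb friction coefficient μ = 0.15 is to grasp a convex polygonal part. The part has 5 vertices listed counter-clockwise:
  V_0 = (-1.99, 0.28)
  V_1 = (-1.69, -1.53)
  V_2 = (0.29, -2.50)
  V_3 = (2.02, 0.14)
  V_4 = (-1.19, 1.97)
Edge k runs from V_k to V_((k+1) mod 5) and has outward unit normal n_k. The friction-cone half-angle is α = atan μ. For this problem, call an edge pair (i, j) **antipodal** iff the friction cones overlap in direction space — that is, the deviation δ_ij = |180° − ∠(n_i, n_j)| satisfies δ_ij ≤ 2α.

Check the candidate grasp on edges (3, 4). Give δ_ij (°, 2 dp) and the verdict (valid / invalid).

δ = 85.64°, invalid

α = atan 0.15 = 8.53°;  2α = 17.06°
edge 3: e_3 = (-3.21, +1.83);  n_3 = (+0.4953, +0.8687)
edge 4: e_4 = (-0.80, -1.69);  n_4 = (-0.9038, +0.4279)
∠(n_3, n_4) = 94.36°
δ = |180° − 94.36°| = 85.64°
85.64° > 2α = 17.06°  →  invalid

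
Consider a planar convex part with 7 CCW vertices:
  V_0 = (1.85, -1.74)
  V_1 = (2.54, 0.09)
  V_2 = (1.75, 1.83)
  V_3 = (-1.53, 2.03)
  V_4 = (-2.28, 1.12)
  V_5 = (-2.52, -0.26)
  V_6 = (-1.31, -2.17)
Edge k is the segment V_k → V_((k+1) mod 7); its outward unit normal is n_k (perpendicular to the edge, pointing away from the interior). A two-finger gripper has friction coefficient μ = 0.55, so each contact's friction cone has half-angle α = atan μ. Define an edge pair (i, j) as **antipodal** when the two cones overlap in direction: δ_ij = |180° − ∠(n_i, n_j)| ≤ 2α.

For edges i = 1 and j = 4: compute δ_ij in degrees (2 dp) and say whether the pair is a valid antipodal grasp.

δ = 34.28°, valid

α = atan 0.55 = 28.81°;  2α = 57.62°
edge 1: e_1 = (-0.79, +1.74);  n_1 = (+0.9105, +0.4134)
edge 4: e_4 = (-0.24, -1.38);  n_4 = (-0.9852, +0.1713)
∠(n_1, n_4) = 145.72°
δ = |180° − 145.72°| = 34.28°
34.28° ≤ 2α = 57.62°  →  valid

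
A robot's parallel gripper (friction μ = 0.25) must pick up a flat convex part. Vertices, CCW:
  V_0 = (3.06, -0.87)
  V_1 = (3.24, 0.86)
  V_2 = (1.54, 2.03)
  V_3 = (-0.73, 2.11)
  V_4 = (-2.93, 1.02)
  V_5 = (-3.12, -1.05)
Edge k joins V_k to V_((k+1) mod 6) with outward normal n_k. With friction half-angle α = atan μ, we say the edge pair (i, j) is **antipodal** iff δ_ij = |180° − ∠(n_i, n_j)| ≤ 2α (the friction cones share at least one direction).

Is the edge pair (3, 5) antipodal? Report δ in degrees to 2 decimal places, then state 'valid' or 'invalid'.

δ = 24.69°, valid

α = atan 0.25 = 14.04°;  2α = 28.07°
edge 3: e_3 = (-2.20, -1.09);  n_3 = (-0.4440, +0.8961)
edge 5: e_5 = (+6.18, +0.18);  n_5 = (+0.0291, -0.9996)
∠(n_3, n_5) = 155.31°
δ = |180° − 155.31°| = 24.69°
24.69° ≤ 2α = 28.07°  →  valid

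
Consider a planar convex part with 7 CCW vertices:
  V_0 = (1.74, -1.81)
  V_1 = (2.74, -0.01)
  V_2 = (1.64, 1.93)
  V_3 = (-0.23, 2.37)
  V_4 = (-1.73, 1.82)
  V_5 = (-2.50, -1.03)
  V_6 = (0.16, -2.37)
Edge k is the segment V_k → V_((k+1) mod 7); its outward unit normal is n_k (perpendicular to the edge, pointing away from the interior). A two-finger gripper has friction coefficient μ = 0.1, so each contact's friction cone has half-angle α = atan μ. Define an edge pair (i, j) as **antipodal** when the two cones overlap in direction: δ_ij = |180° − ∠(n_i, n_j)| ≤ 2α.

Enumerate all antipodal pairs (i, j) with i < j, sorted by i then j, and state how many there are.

α = atan 0.1 = 5.71°;  2α = 11.42°
n_0 = (+0.8742, -0.4856)
n_1 = (+0.8699, +0.4932)
n_2 = (+0.2290, +0.9734)
n_3 = (-0.3443, +0.9389)
n_4 = (-0.9654, +0.2608)
n_5 = (-0.4499, -0.8931)
n_6 = (+0.3341, -0.9425)
  (0,1): δ = 121.39°  ·
  (0,2): δ = 74.19°  ·
  (0,3): δ = 40.81°  ·
  (0,4): δ = 13.94°  ·
  (0,5): δ = 92.32°  ·
  (0,6): δ = 138.57°  ·
  (1,2): δ = 132.79°  ·
  (1,3): δ = 99.42°  ·
  (1,4): δ = 44.67°  ·
  (1,5): δ = 33.71°  ·
  (1,6): δ = 79.96°  ·
  (2,3): δ = 146.62°  ·
  (2,4): δ = 91.88°  ·
  (2,5): δ = 13.50°  ·
  (2,6): δ = 32.76°  ·
  (3,4): δ = 125.26°  ·
  (3,5): δ = 46.87°  ·
  (3,6): δ = 0.62°  ✓
  (4,5): δ = 101.62°  ·
  (4,6): δ = 55.37°  ·
  (5,6): δ = 133.75°  ·
antipodal pairs: 1

count = 1; pairs: (3,6)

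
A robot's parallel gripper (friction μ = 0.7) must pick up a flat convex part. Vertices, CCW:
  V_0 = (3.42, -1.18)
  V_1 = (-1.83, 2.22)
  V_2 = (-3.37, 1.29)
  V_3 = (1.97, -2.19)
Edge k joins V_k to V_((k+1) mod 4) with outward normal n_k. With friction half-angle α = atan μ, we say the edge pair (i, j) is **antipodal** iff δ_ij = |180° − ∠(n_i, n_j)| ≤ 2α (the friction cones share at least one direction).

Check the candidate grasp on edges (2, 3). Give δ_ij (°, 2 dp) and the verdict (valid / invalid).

α = atan 0.7 = 34.99°;  2α = 69.98°
edge 2: e_2 = (+5.34, -3.48);  n_2 = (-0.5460, -0.8378)
edge 3: e_3 = (+1.45, +1.01);  n_3 = (+0.5716, -0.8206)
∠(n_2, n_3) = 67.95°
δ = |180° − 67.95°| = 112.05°
112.05° > 2α = 69.98°  →  invalid

δ = 112.05°, invalid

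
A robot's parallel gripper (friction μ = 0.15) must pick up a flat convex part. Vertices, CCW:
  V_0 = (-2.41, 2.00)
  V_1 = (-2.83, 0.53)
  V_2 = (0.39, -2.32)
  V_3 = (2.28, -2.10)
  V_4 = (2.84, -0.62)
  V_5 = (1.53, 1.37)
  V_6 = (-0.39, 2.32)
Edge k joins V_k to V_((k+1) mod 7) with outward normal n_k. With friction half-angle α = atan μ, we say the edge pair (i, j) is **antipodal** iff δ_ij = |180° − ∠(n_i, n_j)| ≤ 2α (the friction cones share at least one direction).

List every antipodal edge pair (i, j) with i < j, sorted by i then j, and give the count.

α = atan 0.15 = 8.53°;  2α = 17.06°
n_0 = (-0.9615, +0.2747)
n_1 = (-0.6628, -0.7488)
n_2 = (+0.1156, -0.9933)
n_3 = (+0.9353, -0.3539)
n_4 = (+0.8353, +0.5498)
n_5 = (+0.4435, +0.8963)
n_6 = (-0.1565, +0.9877)
  (0,1): δ = 115.57°  ·
  (0,2): δ = 67.42°  ·
  (0,3): δ = 4.78°  ✓
  (0,4): δ = 49.30°  ·
  (0,5): δ = 79.62°  ·
  (0,6): δ = 114.95°  ·
  (1,2): δ = 131.85°  ·
  (1,3): δ = 69.21°  ·
  (1,4): δ = 15.13°  ✓
  (1,5): δ = 15.19°  ✓
  (1,6): δ = 50.51°  ·
  (2,3): δ = 117.37°  ·
  (2,4): δ = 63.28°  ·
  (2,5): δ = 32.97°  ·
  (2,6): δ = 2.36°  ✓
  (3,4): δ = 125.92°  ·
  (3,5): δ = 95.60°  ·
  (3,6): δ = 60.27°  ·
  (4,5): δ = 149.68°  ·
  (4,6): δ = 114.35°  ·
  (5,6): δ = 144.67°  ·
antipodal pairs: 4

count = 4; pairs: (0,3), (1,4), (1,5), (2,6)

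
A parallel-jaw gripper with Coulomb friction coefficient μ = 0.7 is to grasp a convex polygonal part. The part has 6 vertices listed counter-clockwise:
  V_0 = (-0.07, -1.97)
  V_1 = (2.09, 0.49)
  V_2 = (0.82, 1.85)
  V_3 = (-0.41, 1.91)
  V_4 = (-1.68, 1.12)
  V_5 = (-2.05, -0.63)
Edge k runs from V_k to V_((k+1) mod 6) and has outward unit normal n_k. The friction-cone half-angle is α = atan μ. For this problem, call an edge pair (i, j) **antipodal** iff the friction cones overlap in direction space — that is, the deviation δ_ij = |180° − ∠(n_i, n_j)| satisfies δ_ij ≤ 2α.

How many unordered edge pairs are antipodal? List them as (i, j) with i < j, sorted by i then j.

α = atan 0.7 = 34.99°;  2α = 69.98°
n_0 = (+0.7514, -0.6598)
n_1 = (+0.7309, +0.6825)
n_2 = (+0.0487, +0.9988)
n_3 = (-0.5282, +0.8491)
n_4 = (-0.9784, +0.2069)
n_5 = (-0.5605, -0.8282)
  (0,1): δ = 95.68°  ·
  (0,2): δ = 51.51°  ✓
  (0,3): δ = 16.83°  ✓
  (0,4): δ = 29.35°  ✓
  (0,5): δ = 97.20°  ·
  (1,2): δ = 135.83°  ·
  (1,3): δ = 101.16°  ·
  (1,4): δ = 54.98°  ✓
  (1,5): δ = 12.87°  ✓
  (2,3): δ = 145.32°  ·
  (2,4): δ = 99.15°  ·
  (2,5): δ = 31.30°  ✓
  (3,4): δ = 133.82°  ·
  (3,5): δ = 65.97°  ✓
  (4,5): δ = 112.15°  ·
antipodal pairs: 7

count = 7; pairs: (0,2), (0,3), (0,4), (1,4), (1,5), (2,5), (3,5)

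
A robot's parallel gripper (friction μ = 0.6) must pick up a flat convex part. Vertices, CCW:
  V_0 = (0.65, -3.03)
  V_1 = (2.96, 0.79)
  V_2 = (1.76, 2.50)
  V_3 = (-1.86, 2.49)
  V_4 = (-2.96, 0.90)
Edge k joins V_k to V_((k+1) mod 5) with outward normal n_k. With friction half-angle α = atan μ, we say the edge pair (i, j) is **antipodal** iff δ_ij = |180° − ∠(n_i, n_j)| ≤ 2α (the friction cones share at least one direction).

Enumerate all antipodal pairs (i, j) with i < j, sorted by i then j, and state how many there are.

count = 4; pairs: (0,2), (0,3), (1,4), (2,4)

α = atan 0.6 = 30.96°;  2α = 61.93°
n_0 = (+0.8557, -0.5175)
n_1 = (+0.8186, +0.5744)
n_2 = (-0.0028, +1.0000)
n_3 = (-0.8224, +0.5689)
n_4 = (-0.7365, -0.6765)
  (0,1): δ = 113.78°  ·
  (0,2): δ = 58.68°  ✓
  (0,3): δ = 3.51°  ✓
  (0,4): δ = 73.73°  ·
  (1,2): δ = 124.90°  ·
  (1,3): δ = 69.74°  ·
  (1,4): δ = 7.51°  ✓
  (2,3): δ = 124.83°  ·
  (2,4): δ = 47.59°  ✓
  (3,4): δ = 102.75°  ·
antipodal pairs: 4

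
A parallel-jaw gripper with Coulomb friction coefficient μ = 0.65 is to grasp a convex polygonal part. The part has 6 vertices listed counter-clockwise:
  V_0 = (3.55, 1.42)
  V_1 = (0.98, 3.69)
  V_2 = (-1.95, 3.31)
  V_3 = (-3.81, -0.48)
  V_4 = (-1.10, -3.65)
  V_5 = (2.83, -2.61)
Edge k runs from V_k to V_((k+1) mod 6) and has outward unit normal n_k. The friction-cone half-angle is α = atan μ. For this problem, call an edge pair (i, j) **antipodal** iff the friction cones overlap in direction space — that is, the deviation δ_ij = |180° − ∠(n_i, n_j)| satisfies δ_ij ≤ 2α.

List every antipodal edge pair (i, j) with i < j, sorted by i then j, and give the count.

count = 7; pairs: (0,3), (0,4), (1,3), (1,4), (2,4), (2,5), (3,5)

α = atan 0.65 = 33.02°;  2α = 66.05°
n_0 = (+0.6620, +0.7495)
n_1 = (-0.1286, +0.9917)
n_2 = (-0.8977, +0.4406)
n_3 = (-0.7601, -0.6498)
n_4 = (+0.2558, -0.9667)
n_5 = (+0.9844, -0.1759)
  (0,1): δ = 131.16°  ·
  (0,2): δ = 74.69°  ·
  (0,3): δ = 8.02°  ✓
  (0,4): δ = 56.28°  ✓
  (0,5): δ = 121.32°  ·
  (1,2): δ = 123.53°  ·
  (1,3): δ = 56.86°  ✓
  (1,4): δ = 7.43°  ✓
  (1,5): δ = 72.48°  ·
  (2,3): δ = 113.33°  ·
  (2,4): δ = 49.04°  ✓
  (2,5): δ = 16.01°  ✓
  (3,4): δ = 115.70°  ·
  (3,5): δ = 50.66°  ✓
  (4,5): δ = 114.95°  ·
antipodal pairs: 7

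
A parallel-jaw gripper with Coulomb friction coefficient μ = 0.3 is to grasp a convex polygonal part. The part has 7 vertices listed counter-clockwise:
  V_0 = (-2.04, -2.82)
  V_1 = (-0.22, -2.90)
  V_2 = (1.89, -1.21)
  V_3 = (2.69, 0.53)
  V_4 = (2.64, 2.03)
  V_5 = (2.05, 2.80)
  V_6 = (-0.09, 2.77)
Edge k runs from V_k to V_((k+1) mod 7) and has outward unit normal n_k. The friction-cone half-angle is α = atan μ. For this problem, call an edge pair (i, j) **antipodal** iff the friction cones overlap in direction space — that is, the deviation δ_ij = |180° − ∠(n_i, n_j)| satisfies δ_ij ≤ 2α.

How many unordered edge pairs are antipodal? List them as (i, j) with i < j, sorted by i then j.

count = 4; pairs: (0,5), (1,6), (2,6), (3,6)

α = atan 0.3 = 16.70°;  2α = 33.40°
n_0 = (-0.0439, -0.9990)
n_1 = (+0.6251, -0.7805)
n_2 = (+0.9086, -0.4177)
n_3 = (+0.9994, +0.0333)
n_4 = (+0.7938, +0.6082)
n_5 = (-0.0140, +0.9999)
n_6 = (-0.9442, +0.3294)
  (0,1): δ = 138.79°  ·
  (0,2): δ = 112.17°  ·
  (0,3): δ = 85.57°  ·
  (0,4): δ = 50.02°  ·
  (0,5): δ = 3.32°  ✓
  (0,6): δ = 73.29°  ·
  (1,2): δ = 153.38°  ·
  (1,3): δ = 126.78°  ·
  (1,4): δ = 91.23°  ·
  (1,5): δ = 37.89°  ·
  (1,6): δ = 32.08°  ✓
  (2,3): δ = 153.40°  ·
  (2,4): δ = 117.85°  ·
  (2,5): δ = 64.51°  ·
  (2,6): δ = 5.46°  ✓
  (3,4): δ = 144.45°  ·
  (3,5): δ = 91.11°  ·
  (3,6): δ = 21.14°  ✓
  (4,5): δ = 126.66°  ·
  (4,6): δ = 56.69°  ·
  (5,6): δ = 110.03°  ·
antipodal pairs: 4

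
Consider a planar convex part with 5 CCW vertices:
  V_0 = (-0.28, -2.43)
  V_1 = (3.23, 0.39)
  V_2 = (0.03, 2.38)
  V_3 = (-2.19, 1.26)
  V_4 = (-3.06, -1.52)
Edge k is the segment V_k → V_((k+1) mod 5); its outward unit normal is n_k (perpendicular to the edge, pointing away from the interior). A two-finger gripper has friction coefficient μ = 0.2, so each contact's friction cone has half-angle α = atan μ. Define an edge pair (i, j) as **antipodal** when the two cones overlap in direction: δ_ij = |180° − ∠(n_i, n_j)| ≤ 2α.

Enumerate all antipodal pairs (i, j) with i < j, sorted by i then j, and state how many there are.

α = atan 0.2 = 11.31°;  2α = 22.62°
n_0 = (+0.6263, -0.7796)
n_1 = (+0.5281, +0.8492)
n_2 = (-0.4504, +0.8928)
n_3 = (-0.9544, +0.2987)
n_4 = (-0.3111, -0.9504)
  (0,1): δ = 70.66°  ·
  (0,2): δ = 12.01°  ✓
  (0,3): δ = 33.84°  ·
  (0,4): δ = 123.10°  ·
  (1,2): δ = 121.35°  ·
  (1,3): δ = 75.50°  ·
  (1,4): δ = 13.75°  ✓
  (2,3): δ = 134.15°  ·
  (2,4): δ = 44.90°  ·
  (3,4): δ = 90.75°  ·
antipodal pairs: 2

count = 2; pairs: (0,2), (1,4)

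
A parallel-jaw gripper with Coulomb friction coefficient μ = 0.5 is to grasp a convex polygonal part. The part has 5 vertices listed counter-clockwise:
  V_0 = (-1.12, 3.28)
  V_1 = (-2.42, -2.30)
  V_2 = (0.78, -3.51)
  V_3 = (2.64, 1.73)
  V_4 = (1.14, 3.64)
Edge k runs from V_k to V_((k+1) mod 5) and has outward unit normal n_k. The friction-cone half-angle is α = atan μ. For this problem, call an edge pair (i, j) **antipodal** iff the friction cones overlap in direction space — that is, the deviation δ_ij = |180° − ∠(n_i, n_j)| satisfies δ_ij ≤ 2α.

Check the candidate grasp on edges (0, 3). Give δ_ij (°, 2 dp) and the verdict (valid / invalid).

α = atan 0.5 = 26.57°;  2α = 53.13°
edge 0: e_0 = (-1.30, -5.58);  n_0 = (-0.9739, +0.2269)
edge 3: e_3 = (-1.50, +1.91);  n_3 = (+0.7865, +0.6176)
∠(n_0, n_3) = 128.74°
δ = |180° − 128.74°| = 51.26°
51.26° ≤ 2α = 53.13°  →  valid

δ = 51.26°, valid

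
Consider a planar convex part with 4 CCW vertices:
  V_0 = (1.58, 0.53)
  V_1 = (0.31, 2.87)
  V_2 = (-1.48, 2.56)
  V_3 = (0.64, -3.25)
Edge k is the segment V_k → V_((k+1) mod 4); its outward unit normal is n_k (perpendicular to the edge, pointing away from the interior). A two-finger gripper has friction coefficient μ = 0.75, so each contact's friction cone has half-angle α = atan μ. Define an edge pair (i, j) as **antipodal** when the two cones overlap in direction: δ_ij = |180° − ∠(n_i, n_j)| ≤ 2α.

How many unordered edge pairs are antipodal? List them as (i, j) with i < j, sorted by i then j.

α = atan 0.75 = 36.87°;  2α = 73.74°
n_0 = (+0.8789, +0.4770)
n_1 = (-0.1706, +0.9853)
n_2 = (-0.9394, -0.3428)
n_3 = (+0.9704, -0.2413)
  (0,1): δ = 108.66°  ·
  (0,2): δ = 8.44°  ✓
  (0,3): δ = 137.54°  ·
  (1,2): δ = 79.78°  ·
  (1,3): δ = 66.21°  ✓
  (2,3): δ = 34.01°  ✓
antipodal pairs: 3

count = 3; pairs: (0,2), (1,3), (2,3)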